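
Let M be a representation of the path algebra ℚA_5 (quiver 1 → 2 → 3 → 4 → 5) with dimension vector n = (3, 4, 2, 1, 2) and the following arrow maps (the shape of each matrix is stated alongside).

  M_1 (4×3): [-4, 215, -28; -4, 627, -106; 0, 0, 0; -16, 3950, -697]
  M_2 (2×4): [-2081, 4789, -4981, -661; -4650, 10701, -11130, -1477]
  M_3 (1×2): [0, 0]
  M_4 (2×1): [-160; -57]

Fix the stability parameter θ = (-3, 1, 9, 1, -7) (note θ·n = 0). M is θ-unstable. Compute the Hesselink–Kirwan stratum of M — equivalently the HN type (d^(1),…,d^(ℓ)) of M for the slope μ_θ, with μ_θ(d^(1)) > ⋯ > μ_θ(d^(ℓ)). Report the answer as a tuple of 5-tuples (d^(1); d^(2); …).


Interval decomposition of M: I[1,1], I[1,3]^2, I[2,2]^2, I[4,5], I[5,5].
HN type (ℓ=4): μ^(1)=9; μ^(2)=1; μ^(3)=-3; μ^(4)=-7

((0, 0, 2, 0, 0); (0, 4, 0, 0, 0); (3, 0, 0, 1, 1); (0, 0, 0, 0, 1))


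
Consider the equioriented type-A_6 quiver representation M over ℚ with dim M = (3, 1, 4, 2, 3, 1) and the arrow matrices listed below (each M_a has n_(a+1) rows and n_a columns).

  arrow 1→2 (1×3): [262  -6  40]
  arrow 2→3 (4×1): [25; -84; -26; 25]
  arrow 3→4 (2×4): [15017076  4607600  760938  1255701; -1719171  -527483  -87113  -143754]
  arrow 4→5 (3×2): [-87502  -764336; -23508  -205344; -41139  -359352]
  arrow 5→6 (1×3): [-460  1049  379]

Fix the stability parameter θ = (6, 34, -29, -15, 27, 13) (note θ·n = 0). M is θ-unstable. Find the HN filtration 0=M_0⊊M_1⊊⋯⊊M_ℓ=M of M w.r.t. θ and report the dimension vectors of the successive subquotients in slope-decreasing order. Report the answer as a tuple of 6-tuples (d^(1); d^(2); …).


Via rank(M_{q-1}∘⋯∘M_p): M ≅ I[1,1]^2, I[1,6], I[3,3]^2, I[3,4], I[5,5]^2.
μ_θ-semistable layers: μ^(1)=27; μ^(2)=20; μ^(3)=6; μ^(4)=-1; μ^(5)=-15; μ^(6)=-29

((0, 0, 0, 0, 2, 0); (0, 0, 0, 0, 1, 1); (2, 0, 0, 0, 0, 0); (1, 1, 1, 1, 0, 0); (0, 0, 0, 1, 0, 0); (0, 0, 3, 0, 0, 0))


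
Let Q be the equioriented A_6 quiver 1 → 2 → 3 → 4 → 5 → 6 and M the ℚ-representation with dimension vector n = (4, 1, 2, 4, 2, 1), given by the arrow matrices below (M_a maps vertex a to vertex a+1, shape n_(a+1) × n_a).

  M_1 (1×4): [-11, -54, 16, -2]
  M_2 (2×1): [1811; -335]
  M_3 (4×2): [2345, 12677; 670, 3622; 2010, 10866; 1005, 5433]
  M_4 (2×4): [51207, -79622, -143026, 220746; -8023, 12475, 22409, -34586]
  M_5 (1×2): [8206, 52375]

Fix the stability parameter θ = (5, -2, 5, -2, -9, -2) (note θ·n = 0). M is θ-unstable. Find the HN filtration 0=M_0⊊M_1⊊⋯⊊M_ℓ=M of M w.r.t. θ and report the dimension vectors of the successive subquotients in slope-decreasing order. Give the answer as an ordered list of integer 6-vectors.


Via rank(M_{q-1}∘⋯∘M_p): M ≅ I[1,1]^3, I[1,3], I[3,6], I[4,4]^2, I[4,5].
μ_θ-semistable layers: μ^(1)=5; μ^(2)=3/2; μ^(3)=-2; μ^(4)=-11/2

((3, 0, 1, 0, 0, 0); (1, 1, 0, 0, 0, 0); (0, 0, 1, 3, 1, 1); (0, 0, 0, 1, 1, 0))


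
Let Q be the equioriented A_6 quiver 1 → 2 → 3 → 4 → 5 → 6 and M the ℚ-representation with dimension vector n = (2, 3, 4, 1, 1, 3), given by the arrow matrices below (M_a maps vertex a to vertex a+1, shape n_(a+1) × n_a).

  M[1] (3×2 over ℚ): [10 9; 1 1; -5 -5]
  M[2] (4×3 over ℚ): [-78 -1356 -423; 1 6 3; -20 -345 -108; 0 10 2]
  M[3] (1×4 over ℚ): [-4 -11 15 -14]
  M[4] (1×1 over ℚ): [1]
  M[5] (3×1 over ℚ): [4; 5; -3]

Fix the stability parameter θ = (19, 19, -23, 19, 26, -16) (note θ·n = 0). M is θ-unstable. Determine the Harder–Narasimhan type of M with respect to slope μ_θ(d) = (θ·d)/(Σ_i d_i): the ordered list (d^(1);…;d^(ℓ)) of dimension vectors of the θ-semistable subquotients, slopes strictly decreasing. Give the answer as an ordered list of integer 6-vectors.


Barcode: M ≅ I[1,3], I[1,6], I[2,3], I[3,3], I[6,6]^2. HN layers by μ_θ (5 steps, strictly decreasing):
  μ^(1)=29/3; μ^(2)=5; μ^(3)=-2; μ^(4)=-16; μ^(5)=-23

((0, 0, 0, 1, 1, 1); (2, 2, 2, 0, 0, 0); (0, 1, 1, 0, 0, 0); (0, 0, 0, 0, 0, 2); (0, 0, 1, 0, 0, 0))


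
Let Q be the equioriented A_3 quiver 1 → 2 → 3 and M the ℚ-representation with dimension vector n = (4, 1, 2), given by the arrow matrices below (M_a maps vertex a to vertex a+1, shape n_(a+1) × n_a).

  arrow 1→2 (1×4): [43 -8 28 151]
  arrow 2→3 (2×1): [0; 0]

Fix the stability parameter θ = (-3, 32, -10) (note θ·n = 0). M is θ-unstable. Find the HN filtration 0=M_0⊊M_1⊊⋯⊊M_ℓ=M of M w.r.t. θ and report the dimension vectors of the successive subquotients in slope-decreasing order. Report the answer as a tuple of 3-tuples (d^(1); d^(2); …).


Interval decomposition of M: I[1,1]^3, I[1,2], I[3,3]^2.
HN type (ℓ=3): μ^(1)=32; μ^(2)=-3; μ^(3)=-10

((0, 1, 0); (4, 0, 0); (0, 0, 2))


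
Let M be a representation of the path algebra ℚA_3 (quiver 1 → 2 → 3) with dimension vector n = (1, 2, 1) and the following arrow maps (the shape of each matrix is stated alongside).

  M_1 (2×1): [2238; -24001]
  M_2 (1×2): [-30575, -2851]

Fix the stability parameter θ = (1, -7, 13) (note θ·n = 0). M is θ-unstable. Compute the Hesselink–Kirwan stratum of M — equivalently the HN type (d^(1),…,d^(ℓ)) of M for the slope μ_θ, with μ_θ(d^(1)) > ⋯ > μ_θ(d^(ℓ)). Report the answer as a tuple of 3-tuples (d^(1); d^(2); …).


Via rank(M_{q-1}∘⋯∘M_p): M ≅ I[1,3], I[2,2].
μ_θ-semistable layers: μ^(1)=13; μ^(2)=-3; μ^(3)=-7

((0, 0, 1); (1, 1, 0); (0, 1, 0))


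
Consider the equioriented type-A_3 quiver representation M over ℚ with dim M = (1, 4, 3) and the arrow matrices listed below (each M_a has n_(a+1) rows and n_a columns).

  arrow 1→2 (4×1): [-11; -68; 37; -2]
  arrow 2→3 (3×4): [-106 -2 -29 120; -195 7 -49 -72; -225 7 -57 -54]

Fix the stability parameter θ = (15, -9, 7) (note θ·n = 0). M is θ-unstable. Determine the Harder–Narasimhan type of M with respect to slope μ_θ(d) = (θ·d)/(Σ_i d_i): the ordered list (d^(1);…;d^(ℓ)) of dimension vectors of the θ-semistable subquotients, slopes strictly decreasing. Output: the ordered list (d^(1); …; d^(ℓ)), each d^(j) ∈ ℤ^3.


Interval decomposition of M: I[1,3], I[2,2], I[2,3]^2.
HN type (ℓ=3): μ^(1)=7; μ^(2)=3; μ^(3)=-9

((0, 0, 3); (1, 1, 0); (0, 3, 0))


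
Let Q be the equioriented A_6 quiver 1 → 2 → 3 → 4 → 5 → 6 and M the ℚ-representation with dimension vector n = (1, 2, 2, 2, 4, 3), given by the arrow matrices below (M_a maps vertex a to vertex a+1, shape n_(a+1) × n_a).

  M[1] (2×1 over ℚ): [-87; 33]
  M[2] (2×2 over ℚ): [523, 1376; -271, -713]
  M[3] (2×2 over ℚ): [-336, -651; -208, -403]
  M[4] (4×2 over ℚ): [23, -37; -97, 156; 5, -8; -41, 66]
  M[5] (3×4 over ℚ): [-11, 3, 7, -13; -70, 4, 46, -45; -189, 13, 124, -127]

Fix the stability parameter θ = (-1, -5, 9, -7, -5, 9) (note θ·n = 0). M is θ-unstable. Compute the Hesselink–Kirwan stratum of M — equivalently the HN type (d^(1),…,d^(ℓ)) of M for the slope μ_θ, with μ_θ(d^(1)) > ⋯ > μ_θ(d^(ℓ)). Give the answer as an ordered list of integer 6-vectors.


Interval decomposition of M: I[1,3], I[2,6], I[4,6], I[5,5], I[5,6].
HN type (ℓ=5): μ^(1)=9; μ^(2)=-1; μ^(3)=-3; μ^(4)=-5; μ^(5)=-7

((0, 0, 1, 0, 0, 3); (0, 0, 1, 1, 1, 0); (1, 1, 0, 0, 0, 0); (0, 1, 0, 0, 3, 0); (0, 0, 0, 1, 0, 0))


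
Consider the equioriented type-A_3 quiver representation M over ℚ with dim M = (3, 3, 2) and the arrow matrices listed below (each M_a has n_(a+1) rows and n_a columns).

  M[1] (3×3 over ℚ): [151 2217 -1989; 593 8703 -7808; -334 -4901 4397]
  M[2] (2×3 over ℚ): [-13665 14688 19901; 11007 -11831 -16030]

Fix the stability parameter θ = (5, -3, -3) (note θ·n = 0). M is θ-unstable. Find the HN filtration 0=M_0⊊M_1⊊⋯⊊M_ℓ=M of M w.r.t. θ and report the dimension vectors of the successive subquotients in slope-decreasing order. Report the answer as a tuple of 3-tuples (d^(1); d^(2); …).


Via rank(M_{q-1}∘⋯∘M_p): M ≅ I[1,2], I[1,3]^2.
μ_θ-semistable layers: μ^(1)=1; μ^(2)=-1/3

((1, 1, 0); (2, 2, 2))


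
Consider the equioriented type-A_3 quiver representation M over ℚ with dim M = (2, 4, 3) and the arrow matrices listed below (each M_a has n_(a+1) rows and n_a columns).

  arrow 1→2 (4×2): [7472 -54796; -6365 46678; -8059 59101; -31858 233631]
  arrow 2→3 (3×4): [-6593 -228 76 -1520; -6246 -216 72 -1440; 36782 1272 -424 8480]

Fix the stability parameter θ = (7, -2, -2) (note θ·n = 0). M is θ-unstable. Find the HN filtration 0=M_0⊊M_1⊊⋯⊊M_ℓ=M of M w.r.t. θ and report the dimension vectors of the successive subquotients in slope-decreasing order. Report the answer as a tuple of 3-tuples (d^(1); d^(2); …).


Barcode: M ≅ I[1,2]^2, I[2,2], I[2,3], I[3,3]^2. HN layers by μ_θ (2 steps, strictly decreasing):
  μ^(1)=5/2; μ^(2)=-2

((2, 2, 0); (0, 2, 3))


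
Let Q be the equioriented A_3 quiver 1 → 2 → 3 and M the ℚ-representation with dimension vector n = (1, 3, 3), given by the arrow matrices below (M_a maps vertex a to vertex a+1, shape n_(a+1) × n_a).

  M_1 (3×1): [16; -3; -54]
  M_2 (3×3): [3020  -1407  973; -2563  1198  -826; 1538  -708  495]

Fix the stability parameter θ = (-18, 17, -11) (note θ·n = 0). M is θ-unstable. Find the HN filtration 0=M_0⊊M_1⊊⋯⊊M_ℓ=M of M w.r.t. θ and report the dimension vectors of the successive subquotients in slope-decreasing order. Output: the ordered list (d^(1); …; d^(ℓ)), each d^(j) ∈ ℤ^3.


Interval decomposition of M: I[1,3], I[2,3]^2.
HN type (ℓ=2): μ^(1)=3; μ^(2)=-18

((0, 3, 3); (1, 0, 0))


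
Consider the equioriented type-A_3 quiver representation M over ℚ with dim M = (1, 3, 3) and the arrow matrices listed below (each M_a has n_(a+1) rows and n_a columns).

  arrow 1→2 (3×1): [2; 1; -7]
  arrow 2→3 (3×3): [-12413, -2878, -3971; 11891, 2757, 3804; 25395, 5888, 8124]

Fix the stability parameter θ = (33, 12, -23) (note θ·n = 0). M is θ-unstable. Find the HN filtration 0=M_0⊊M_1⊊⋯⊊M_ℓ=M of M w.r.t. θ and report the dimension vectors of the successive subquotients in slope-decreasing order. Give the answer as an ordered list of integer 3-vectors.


Interval decomposition of M: I[1,3], I[2,3]^2.
HN type (ℓ=2): μ^(1)=22/3; μ^(2)=-11/2

((1, 1, 1); (0, 2, 2))


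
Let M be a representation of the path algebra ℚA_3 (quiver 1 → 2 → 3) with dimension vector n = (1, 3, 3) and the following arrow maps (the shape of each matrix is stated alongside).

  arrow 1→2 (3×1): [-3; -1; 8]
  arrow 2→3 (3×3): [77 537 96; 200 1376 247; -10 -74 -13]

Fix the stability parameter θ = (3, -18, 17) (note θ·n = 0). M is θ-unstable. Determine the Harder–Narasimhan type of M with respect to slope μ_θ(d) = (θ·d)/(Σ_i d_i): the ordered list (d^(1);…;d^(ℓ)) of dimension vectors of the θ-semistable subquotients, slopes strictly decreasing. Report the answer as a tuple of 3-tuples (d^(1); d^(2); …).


Via rank(M_{q-1}∘⋯∘M_p): M ≅ I[1,2], I[2,3]^2, I[3,3].
μ_θ-semistable layers: μ^(1)=17; μ^(2)=-15/2; μ^(3)=-18

((0, 0, 3); (1, 1, 0); (0, 2, 0))


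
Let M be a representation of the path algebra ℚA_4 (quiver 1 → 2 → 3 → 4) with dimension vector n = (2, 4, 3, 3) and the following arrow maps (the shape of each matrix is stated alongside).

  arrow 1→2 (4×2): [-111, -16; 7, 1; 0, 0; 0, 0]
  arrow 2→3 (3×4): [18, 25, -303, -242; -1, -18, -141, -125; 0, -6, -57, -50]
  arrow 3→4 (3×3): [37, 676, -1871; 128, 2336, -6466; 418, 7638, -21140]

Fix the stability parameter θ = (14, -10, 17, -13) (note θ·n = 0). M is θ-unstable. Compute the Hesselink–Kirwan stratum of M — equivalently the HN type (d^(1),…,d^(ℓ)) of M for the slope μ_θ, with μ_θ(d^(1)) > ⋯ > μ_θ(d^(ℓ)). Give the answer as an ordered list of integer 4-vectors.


Via rank(M_{q-1}∘⋯∘M_p): M ≅ I[1,4]^2, I[2,2], I[2,4].
μ_θ-semistable layers: μ^(1)=2; μ^(2)=-10

((2, 2, 3, 3); (0, 2, 0, 0))


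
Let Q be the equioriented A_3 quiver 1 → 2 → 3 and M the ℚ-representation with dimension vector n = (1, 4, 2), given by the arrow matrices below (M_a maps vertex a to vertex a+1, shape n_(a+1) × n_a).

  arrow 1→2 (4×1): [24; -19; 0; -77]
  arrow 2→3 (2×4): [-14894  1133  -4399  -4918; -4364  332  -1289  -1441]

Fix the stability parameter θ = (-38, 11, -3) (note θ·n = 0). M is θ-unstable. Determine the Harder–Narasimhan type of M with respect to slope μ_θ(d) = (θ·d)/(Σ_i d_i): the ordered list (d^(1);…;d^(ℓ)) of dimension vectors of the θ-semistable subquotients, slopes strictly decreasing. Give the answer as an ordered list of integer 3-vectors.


Interval decomposition of M: I[1,3], I[2,2]^2, I[2,3].
HN type (ℓ=3): μ^(1)=11; μ^(2)=4; μ^(3)=-38

((0, 2, 0); (0, 2, 2); (1, 0, 0))


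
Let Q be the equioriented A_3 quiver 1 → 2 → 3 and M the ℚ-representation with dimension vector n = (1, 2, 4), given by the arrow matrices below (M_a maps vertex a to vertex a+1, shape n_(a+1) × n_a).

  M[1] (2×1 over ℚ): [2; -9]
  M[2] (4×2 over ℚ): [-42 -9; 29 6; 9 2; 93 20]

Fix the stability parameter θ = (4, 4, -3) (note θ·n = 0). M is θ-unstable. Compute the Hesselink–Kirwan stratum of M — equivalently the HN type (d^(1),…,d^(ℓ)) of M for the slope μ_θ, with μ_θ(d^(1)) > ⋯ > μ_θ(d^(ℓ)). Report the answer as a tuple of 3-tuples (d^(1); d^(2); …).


Barcode: M ≅ I[1,3], I[2,3], I[3,3]^2. HN layers by μ_θ (3 steps, strictly decreasing):
  μ^(1)=5/3; μ^(2)=1/2; μ^(3)=-3

((1, 1, 1); (0, 1, 1); (0, 0, 2))


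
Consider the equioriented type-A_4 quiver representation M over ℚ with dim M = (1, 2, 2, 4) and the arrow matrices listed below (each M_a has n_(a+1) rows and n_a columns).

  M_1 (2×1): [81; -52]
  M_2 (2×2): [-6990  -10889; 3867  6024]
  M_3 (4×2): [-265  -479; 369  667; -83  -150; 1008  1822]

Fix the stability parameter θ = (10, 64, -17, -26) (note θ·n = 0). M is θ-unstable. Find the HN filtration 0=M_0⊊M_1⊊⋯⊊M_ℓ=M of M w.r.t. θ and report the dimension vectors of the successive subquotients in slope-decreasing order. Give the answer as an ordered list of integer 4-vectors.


Via rank(M_{q-1}∘⋯∘M_p): M ≅ I[1,4], I[2,4], I[4,4]^2.
μ_θ-semistable layers: μ^(1)=31/4; μ^(2)=7; μ^(3)=-26

((1, 1, 1, 1); (0, 1, 1, 1); (0, 0, 0, 2))


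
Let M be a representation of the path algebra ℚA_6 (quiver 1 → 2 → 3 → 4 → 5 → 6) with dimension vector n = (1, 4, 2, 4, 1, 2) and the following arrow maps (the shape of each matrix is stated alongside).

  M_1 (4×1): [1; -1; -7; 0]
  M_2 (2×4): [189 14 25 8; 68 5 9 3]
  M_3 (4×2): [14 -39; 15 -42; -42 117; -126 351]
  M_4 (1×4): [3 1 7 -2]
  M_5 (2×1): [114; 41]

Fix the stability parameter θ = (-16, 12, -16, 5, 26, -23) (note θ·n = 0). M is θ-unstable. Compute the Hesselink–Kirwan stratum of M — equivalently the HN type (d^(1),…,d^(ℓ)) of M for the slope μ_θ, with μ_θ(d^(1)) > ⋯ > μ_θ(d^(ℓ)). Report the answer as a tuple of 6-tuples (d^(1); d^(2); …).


Via rank(M_{q-1}∘⋯∘M_p): M ≅ I[1,2], I[2,2], I[2,4], I[2,6], I[4,4]^2, I[6,6].
μ_θ-semistable layers: μ^(1)=12; μ^(2)=5; μ^(3)=8/3; μ^(4)=-2; μ^(5)=-16; μ^(6)=-23

((0, 2, 0, 0, 0, 0); (0, 0, 0, 3, 0, 0); (0, 0, 0, 1, 1, 1); (0, 2, 2, 0, 0, 0); (1, 0, 0, 0, 0, 0); (0, 0, 0, 0, 0, 1))


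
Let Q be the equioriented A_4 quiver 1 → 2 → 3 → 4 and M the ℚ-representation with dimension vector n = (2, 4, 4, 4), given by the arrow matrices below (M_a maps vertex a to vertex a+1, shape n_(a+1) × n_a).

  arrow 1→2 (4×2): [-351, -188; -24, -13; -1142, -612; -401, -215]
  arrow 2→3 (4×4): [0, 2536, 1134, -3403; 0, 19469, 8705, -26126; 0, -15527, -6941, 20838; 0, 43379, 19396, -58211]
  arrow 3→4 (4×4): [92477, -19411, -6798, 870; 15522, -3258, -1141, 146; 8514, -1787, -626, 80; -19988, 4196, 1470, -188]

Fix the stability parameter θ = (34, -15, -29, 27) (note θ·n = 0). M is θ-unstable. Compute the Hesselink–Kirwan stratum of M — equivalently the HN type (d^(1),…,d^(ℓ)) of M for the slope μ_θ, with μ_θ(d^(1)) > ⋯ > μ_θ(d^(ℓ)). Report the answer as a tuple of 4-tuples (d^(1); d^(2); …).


Barcode: M ≅ I[1,4]^2, I[2,2], I[2,4], I[3,3], I[4,4]. HN layers by μ_θ (5 steps, strictly decreasing):
  μ^(1)=27; μ^(2)=-10/3; μ^(3)=-15; μ^(4)=-22; μ^(5)=-29

((0, 0, 0, 4); (2, 2, 2, 0); (0, 1, 0, 0); (0, 1, 1, 0); (0, 0, 1, 0))


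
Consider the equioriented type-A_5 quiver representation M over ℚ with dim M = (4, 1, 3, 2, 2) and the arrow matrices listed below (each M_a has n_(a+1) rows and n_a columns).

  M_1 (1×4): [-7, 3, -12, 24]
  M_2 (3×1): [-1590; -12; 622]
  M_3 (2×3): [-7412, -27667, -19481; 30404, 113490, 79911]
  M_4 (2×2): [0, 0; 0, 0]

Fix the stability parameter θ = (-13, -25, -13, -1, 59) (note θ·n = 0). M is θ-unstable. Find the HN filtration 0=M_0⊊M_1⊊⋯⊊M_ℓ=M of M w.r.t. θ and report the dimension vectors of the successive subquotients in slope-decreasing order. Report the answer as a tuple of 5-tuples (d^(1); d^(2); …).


Via rank(M_{q-1}∘⋯∘M_p): M ≅ I[1,1]^3, I[1,4], I[3,3], I[3,4], I[5,5]^2.
μ_θ-semistable layers: μ^(1)=59; μ^(2)=-1; μ^(3)=-13; μ^(4)=-19

((0, 0, 0, 0, 2); (0, 0, 0, 2, 0); (3, 0, 3, 0, 0); (1, 1, 0, 0, 0))


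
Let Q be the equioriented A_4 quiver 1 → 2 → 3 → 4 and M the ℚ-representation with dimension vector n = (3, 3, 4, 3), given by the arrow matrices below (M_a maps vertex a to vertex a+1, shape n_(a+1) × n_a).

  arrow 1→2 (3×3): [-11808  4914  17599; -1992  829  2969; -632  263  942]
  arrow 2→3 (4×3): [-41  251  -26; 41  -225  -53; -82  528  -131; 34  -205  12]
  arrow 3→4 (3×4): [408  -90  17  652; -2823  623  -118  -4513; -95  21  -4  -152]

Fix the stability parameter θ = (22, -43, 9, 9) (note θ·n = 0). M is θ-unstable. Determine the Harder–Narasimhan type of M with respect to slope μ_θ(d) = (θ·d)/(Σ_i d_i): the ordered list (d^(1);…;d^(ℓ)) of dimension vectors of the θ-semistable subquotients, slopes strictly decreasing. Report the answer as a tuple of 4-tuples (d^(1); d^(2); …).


Via rank(M_{q-1}∘⋯∘M_p): M ≅ I[1,3], I[1,4]^2, I[3,4].
μ_θ-semistable layers: μ^(1)=9; μ^(2)=-21/2

((0, 0, 4, 3); (3, 3, 0, 0))


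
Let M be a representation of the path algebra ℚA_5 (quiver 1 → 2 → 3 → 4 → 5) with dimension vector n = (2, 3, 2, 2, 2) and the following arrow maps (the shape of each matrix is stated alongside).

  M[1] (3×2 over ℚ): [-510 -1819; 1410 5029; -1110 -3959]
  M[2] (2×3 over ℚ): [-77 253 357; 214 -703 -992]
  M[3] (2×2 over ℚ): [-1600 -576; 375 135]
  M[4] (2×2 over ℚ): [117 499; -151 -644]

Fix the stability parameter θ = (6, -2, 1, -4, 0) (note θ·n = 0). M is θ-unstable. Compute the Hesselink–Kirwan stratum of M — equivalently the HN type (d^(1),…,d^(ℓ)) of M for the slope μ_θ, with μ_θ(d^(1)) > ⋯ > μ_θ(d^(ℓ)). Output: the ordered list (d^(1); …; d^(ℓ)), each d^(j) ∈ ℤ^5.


Barcode: M ≅ I[1,1], I[1,3], I[2,2], I[2,5], I[4,5]. HN layers by μ_θ (6 steps, strictly decreasing):
  μ^(1)=6; μ^(2)=5/3; μ^(3)=0; μ^(4)=-3/2; μ^(5)=-2; μ^(6)=-4

((1, 0, 0, 0, 0); (1, 1, 1, 0, 0); (0, 0, 0, 0, 2); (0, 0, 1, 1, 0); (0, 2, 0, 0, 0); (0, 0, 0, 1, 0))


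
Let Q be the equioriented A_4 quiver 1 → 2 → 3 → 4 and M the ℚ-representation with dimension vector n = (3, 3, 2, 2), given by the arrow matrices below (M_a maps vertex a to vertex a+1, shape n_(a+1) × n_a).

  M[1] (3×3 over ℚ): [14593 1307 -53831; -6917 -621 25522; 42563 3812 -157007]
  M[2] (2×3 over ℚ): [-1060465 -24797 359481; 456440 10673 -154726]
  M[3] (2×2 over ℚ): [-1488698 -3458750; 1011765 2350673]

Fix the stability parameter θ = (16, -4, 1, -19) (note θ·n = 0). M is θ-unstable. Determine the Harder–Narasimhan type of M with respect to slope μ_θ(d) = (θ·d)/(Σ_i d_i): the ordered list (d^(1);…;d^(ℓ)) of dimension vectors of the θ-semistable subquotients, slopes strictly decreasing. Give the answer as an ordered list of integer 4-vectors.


Barcode: M ≅ I[1,2], I[1,4]^2. HN layers by μ_θ (2 steps, strictly decreasing):
  μ^(1)=6; μ^(2)=-3/2

((1, 1, 0, 0); (2, 2, 2, 2))


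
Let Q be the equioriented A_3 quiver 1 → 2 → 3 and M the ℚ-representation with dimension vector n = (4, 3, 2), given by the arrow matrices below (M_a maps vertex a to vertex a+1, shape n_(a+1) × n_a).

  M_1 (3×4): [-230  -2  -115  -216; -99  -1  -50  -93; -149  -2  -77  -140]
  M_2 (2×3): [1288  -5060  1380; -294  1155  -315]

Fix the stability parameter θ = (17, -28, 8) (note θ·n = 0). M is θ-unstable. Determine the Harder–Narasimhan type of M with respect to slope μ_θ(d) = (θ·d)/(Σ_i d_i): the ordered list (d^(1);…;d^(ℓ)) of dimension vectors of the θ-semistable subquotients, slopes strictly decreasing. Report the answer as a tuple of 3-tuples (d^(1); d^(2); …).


Barcode: M ≅ I[1,1], I[1,2]^2, I[1,3], I[3,3]. HN layers by μ_θ (3 steps, strictly decreasing):
  μ^(1)=17; μ^(2)=8; μ^(3)=-11/2

((1, 0, 0); (0, 0, 2); (3, 3, 0))


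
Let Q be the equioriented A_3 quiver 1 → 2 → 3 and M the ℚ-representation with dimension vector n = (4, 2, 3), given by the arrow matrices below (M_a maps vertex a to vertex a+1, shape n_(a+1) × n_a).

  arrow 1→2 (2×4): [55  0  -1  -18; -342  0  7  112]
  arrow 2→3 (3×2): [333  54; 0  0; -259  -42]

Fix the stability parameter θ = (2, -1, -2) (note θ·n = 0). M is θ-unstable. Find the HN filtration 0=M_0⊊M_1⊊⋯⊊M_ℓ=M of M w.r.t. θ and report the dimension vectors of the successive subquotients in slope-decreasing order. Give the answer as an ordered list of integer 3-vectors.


Barcode: M ≅ I[1,1]^2, I[1,2], I[1,3], I[3,3]^2. HN layers by μ_θ (4 steps, strictly decreasing):
  μ^(1)=2; μ^(2)=1/2; μ^(3)=-1/3; μ^(4)=-2

((2, 0, 0); (1, 1, 0); (1, 1, 1); (0, 0, 2))


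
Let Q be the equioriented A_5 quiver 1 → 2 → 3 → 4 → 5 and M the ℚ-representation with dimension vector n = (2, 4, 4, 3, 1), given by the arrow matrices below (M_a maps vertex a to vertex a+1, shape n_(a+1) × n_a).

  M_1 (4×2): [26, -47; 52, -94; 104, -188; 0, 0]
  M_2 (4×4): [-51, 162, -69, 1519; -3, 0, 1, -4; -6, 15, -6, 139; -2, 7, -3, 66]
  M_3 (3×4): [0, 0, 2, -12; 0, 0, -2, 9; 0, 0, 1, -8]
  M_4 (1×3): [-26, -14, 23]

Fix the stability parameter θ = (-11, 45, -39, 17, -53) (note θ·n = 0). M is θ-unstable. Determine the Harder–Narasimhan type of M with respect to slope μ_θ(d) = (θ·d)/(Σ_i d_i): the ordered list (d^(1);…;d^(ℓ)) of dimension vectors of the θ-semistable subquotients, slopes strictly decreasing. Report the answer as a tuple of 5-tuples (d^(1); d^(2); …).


Interval decomposition of M: I[1,1], I[1,3], I[2,3], I[2,4], I[2,5], I[4,4].
HN type (ℓ=4): μ^(1)=17; μ^(2)=3; μ^(3)=-15/2; μ^(4)=-11

((0, 0, 0, 2, 0); (0, 3, 3, 0, 0); (0, 1, 1, 1, 1); (2, 0, 0, 0, 0))


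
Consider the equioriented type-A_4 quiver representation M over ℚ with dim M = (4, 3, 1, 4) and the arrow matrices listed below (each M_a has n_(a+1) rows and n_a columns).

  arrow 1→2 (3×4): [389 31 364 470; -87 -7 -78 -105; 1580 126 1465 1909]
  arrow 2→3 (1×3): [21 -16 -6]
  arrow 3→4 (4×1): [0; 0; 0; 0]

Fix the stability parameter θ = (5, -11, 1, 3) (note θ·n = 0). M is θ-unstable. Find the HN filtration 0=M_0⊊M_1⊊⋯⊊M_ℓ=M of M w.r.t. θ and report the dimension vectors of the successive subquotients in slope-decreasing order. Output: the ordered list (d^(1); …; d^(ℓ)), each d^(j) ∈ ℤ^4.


Barcode: M ≅ I[1,1], I[1,2]^2, I[1,3], I[4,4]^4. HN layers by μ_θ (4 steps, strictly decreasing):
  μ^(1)=5; μ^(2)=3; μ^(3)=1; μ^(4)=-3

((1, 0, 0, 0); (0, 0, 0, 4); (0, 0, 1, 0); (3, 3, 0, 0))


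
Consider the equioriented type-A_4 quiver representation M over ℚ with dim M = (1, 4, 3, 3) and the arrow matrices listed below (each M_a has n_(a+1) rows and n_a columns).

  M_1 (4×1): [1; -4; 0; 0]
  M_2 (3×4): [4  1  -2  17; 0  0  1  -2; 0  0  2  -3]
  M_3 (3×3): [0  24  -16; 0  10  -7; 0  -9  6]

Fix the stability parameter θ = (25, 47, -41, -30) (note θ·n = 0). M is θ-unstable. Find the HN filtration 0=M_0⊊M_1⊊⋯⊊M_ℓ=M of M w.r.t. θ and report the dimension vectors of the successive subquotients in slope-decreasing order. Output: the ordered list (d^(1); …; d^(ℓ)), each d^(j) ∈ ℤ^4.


Interval decomposition of M: I[1,2], I[2,3], I[2,4]^2, I[4,4].
HN type (ℓ=5): μ^(1)=47; μ^(2)=25; μ^(3)=3; μ^(4)=-8; μ^(5)=-30

((0, 1, 0, 0); (1, 0, 0, 0); (0, 1, 1, 0); (0, 2, 2, 2); (0, 0, 0, 1))


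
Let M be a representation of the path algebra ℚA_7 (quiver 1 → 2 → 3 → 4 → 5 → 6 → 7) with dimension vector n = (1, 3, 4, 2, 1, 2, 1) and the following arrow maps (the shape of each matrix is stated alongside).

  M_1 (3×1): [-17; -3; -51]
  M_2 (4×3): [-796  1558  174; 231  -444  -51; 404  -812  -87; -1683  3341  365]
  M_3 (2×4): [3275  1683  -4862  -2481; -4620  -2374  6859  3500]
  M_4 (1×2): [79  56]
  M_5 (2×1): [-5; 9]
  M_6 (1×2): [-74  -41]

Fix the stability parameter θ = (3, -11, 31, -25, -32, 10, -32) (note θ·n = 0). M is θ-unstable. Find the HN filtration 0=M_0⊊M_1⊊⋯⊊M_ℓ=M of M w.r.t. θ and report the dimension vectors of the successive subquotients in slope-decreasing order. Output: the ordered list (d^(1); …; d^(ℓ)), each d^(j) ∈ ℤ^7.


Interval decomposition of M: I[1,7], I[2,3], I[2,4], I[3,3], I[6,6].
HN type (ℓ=5): μ^(1)=31; μ^(2)=10; μ^(3)=3; μ^(4)=-8; μ^(5)=-11

((0, 0, 2, 0, 0, 0, 0); (0, 0, 0, 0, 0, 1, 0); (0, 0, 1, 1, 0, 0, 0); (1, 1, 1, 1, 1, 1, 1); (0, 2, 0, 0, 0, 0, 0))


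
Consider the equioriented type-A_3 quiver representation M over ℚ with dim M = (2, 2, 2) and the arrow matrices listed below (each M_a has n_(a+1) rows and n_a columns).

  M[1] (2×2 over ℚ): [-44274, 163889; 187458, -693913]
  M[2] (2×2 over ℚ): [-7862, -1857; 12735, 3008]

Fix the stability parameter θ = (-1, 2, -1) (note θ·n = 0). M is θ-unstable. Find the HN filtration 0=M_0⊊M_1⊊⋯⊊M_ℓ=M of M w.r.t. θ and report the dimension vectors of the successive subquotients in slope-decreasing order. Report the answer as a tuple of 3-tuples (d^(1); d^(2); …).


Interval decomposition of M: I[1,1], I[1,3], I[2,3].
HN type (ℓ=2): μ^(1)=1/2; μ^(2)=-1

((0, 2, 2); (2, 0, 0))


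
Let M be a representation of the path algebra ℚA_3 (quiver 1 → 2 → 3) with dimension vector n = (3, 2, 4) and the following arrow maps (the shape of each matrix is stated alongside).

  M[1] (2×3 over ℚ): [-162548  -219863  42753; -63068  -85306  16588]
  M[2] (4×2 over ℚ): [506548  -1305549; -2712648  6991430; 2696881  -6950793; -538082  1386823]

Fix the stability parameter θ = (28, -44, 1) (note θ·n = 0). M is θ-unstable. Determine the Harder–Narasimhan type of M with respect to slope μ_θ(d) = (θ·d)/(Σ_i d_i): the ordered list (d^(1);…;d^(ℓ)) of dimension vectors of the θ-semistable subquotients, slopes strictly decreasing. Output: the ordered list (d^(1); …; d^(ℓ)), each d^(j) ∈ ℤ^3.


Via rank(M_{q-1}∘⋯∘M_p): M ≅ I[1,1], I[1,3]^2, I[3,3]^2.
μ_θ-semistable layers: μ^(1)=28; μ^(2)=1; μ^(3)=-8

((1, 0, 0); (0, 0, 4); (2, 2, 0))


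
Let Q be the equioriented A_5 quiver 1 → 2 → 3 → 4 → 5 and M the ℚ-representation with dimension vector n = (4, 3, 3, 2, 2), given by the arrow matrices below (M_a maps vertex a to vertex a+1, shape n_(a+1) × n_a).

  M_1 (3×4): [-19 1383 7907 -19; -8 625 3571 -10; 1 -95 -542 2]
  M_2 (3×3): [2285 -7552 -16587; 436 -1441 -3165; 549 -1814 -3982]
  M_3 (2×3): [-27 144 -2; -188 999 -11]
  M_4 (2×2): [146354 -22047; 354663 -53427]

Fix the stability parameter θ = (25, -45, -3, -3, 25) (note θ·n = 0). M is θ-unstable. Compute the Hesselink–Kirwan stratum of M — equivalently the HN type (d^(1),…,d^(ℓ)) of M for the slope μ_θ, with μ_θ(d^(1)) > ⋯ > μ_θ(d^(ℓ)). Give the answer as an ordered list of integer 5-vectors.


Interval decomposition of M: I[1,1], I[1,3], I[1,5]^2.
HN type (ℓ=3): μ^(1)=25; μ^(2)=-3; μ^(3)=-10

((1, 0, 0, 0, 2); (0, 0, 3, 2, 0); (3, 3, 0, 0, 0))


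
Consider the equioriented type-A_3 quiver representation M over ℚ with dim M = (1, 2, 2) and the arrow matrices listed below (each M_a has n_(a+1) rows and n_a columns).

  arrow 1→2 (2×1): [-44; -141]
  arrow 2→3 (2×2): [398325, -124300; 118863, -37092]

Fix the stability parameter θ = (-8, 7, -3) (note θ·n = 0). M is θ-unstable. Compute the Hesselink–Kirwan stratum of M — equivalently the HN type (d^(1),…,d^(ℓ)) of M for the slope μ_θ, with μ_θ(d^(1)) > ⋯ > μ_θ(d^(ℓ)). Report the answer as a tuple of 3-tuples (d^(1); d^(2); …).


Barcode: M ≅ I[1,2], I[2,3], I[3,3]. HN layers by μ_θ (4 steps, strictly decreasing):
  μ^(1)=7; μ^(2)=2; μ^(3)=-3; μ^(4)=-8

((0, 1, 0); (0, 1, 1); (0, 0, 1); (1, 0, 0))


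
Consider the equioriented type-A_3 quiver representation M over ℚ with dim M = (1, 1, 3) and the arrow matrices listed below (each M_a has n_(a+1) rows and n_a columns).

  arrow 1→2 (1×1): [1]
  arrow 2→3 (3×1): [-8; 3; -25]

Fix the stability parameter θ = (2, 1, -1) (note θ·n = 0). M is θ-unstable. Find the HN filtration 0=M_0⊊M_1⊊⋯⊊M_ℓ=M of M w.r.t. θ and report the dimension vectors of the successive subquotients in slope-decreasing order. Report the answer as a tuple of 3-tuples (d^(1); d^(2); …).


Via rank(M_{q-1}∘⋯∘M_p): M ≅ I[1,3], I[3,3]^2.
μ_θ-semistable layers: μ^(1)=2/3; μ^(2)=-1

((1, 1, 1); (0, 0, 2))


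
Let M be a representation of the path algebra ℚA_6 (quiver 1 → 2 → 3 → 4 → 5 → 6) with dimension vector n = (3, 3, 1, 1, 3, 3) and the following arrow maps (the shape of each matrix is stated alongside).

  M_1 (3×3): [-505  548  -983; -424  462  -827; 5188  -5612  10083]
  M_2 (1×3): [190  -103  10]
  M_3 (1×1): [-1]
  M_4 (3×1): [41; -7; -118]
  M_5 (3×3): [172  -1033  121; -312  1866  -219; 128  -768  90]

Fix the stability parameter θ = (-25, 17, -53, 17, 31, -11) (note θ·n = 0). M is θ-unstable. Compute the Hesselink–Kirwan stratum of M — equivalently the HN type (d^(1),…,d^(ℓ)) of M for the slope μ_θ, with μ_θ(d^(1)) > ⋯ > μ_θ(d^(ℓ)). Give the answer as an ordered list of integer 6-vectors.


Via rank(M_{q-1}∘⋯∘M_p): M ≅ I[1,2]^2, I[1,6], I[5,5], I[5,6], I[6,6].
μ_θ-semistable layers: μ^(1)=31; μ^(2)=17; μ^(3)=37/3; μ^(4)=10; μ^(5)=-11; μ^(6)=-18; μ^(7)=-25

((0, 0, 0, 0, 1, 0); (0, 2, 0, 0, 0, 0); (0, 0, 0, 1, 1, 1); (0, 0, 0, 0, 1, 1); (0, 0, 0, 0, 0, 1); (0, 1, 1, 0, 0, 0); (3, 0, 0, 0, 0, 0))


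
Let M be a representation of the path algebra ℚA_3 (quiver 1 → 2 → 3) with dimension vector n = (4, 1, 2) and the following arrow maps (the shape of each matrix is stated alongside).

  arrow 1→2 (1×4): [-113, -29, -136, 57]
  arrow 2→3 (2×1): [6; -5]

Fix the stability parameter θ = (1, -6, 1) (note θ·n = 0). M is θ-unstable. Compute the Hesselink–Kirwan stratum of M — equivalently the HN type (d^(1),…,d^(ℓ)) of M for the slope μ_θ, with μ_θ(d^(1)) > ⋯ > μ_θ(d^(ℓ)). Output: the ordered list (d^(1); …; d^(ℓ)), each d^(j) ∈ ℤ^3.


Via rank(M_{q-1}∘⋯∘M_p): M ≅ I[1,1]^3, I[1,3], I[3,3].
μ_θ-semistable layers: μ^(1)=1; μ^(2)=-5/2

((3, 0, 2); (1, 1, 0))


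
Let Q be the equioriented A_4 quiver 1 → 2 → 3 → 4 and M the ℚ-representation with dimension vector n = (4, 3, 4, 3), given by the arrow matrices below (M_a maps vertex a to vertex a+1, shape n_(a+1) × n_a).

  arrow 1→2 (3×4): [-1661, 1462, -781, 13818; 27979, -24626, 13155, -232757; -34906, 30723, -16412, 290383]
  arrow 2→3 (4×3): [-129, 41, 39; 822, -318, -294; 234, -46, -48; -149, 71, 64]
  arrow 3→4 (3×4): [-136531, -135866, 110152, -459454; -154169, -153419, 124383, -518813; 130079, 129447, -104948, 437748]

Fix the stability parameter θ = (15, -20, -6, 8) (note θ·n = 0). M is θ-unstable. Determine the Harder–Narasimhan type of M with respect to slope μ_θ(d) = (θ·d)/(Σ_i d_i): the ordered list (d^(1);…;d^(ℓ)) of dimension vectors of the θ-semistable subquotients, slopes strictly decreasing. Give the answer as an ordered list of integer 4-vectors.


Interval decomposition of M: I[1,1], I[1,2], I[1,4]^2, I[3,3], I[3,4].
HN type (ℓ=5): μ^(1)=15; μ^(2)=8; μ^(3)=-5/2; μ^(4)=-11/3; μ^(5)=-6

((1, 0, 0, 0); (0, 0, 0, 3); (1, 1, 0, 0); (2, 2, 2, 0); (0, 0, 2, 0))


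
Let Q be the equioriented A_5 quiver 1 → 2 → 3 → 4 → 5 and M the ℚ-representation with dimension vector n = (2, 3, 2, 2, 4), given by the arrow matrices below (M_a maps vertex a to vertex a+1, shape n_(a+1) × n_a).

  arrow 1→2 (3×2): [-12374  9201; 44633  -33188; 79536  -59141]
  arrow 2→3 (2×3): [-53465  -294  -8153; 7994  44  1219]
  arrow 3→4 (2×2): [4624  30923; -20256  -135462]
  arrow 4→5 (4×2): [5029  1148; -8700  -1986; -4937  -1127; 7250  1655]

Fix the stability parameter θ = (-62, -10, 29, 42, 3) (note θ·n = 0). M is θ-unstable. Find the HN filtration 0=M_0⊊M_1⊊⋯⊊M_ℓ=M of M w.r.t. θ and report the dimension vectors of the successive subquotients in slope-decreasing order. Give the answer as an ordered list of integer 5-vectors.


Via rank(M_{q-1}∘⋯∘M_p): M ≅ I[1,2], I[1,5], I[2,3], I[4,5], I[5,5]^2.
μ_θ-semistable layers: μ^(1)=29; μ^(2)=74/3; μ^(3)=45/2; μ^(4)=3; μ^(5)=-10; μ^(6)=-62

((0, 0, 1, 0, 0); (0, 0, 1, 1, 1); (0, 0, 0, 1, 1); (0, 0, 0, 0, 2); (0, 3, 0, 0, 0); (2, 0, 0, 0, 0))


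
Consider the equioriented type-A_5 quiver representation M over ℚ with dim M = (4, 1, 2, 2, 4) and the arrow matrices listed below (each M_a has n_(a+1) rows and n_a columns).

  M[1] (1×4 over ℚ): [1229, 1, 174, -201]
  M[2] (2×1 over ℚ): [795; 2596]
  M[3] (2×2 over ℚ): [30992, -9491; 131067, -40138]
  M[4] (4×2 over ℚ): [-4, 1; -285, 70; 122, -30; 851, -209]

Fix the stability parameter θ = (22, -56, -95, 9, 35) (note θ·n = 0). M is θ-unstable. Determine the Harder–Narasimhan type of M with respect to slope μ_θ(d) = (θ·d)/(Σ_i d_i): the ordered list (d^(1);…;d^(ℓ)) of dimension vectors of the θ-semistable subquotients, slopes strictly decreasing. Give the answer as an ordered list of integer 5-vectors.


Barcode: M ≅ I[1,1]^3, I[1,5], I[3,5], I[5,5]^2. HN layers by μ_θ (5 steps, strictly decreasing):
  μ^(1)=35; μ^(2)=22; μ^(3)=9; μ^(4)=-43; μ^(5)=-95

((0, 0, 0, 0, 4); (3, 0, 0, 0, 0); (0, 0, 0, 2, 0); (1, 1, 1, 0, 0); (0, 0, 1, 0, 0))


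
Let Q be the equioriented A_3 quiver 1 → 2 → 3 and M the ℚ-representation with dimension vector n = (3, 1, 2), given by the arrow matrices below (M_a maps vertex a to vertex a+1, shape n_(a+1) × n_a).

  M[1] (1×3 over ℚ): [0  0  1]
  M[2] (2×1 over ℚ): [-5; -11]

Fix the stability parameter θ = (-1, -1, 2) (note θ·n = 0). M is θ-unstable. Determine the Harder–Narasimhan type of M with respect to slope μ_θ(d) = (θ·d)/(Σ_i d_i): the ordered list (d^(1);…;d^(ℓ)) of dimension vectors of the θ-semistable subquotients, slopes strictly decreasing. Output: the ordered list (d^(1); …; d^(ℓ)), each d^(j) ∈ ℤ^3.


Via rank(M_{q-1}∘⋯∘M_p): M ≅ I[1,1]^2, I[1,3], I[3,3].
μ_θ-semistable layers: μ^(1)=2; μ^(2)=-1

((0, 0, 2); (3, 1, 0))


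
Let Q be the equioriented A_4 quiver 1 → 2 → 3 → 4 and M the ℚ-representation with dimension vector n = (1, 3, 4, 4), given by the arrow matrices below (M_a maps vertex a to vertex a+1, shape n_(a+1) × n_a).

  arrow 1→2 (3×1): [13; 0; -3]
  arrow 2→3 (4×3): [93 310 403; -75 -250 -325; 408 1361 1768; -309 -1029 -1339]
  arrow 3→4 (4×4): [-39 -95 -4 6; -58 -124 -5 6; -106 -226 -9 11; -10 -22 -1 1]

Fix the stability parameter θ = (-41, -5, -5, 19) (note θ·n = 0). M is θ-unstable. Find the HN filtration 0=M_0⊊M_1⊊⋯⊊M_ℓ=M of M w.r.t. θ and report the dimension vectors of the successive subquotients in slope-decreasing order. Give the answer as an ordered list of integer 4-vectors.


Barcode: M ≅ I[1,2], I[2,4]^2, I[3,3], I[3,4], I[4,4]. HN layers by μ_θ (3 steps, strictly decreasing):
  μ^(1)=19; μ^(2)=-5; μ^(3)=-41

((0, 0, 0, 4); (0, 3, 4, 0); (1, 0, 0, 0))


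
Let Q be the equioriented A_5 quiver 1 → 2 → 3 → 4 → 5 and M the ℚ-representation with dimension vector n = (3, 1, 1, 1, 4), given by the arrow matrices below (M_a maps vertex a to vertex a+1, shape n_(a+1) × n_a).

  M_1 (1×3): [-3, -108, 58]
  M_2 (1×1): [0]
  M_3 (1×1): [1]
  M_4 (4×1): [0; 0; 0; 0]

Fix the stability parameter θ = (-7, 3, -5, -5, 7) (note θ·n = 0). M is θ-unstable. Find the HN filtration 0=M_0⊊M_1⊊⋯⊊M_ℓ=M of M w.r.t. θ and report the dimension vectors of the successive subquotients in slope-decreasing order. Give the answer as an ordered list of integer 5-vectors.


Interval decomposition of M: I[1,1]^2, I[1,2], I[3,4], I[5,5]^4.
HN type (ℓ=4): μ^(1)=7; μ^(2)=3; μ^(3)=-5; μ^(4)=-7

((0, 0, 0, 0, 4); (0, 1, 0, 0, 0); (0, 0, 1, 1, 0); (3, 0, 0, 0, 0))


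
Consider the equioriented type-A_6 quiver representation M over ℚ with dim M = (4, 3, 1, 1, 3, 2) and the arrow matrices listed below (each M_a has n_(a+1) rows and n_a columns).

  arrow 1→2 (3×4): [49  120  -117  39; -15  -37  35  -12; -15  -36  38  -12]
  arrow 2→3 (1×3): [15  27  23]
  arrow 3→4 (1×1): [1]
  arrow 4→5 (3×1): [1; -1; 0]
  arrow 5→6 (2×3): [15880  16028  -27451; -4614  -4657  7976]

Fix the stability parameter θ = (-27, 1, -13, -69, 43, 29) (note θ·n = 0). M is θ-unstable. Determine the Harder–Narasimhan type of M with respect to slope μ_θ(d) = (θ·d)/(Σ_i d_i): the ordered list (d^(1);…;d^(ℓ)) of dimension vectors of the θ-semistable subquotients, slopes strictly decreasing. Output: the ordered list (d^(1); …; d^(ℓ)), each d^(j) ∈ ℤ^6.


Barcode: M ≅ I[1,1], I[1,2]^2, I[1,6], I[5,5], I[5,6]. HN layers by μ_θ (4 steps, strictly decreasing):
  μ^(1)=43; μ^(2)=36; μ^(3)=1; μ^(4)=-27

((0, 0, 0, 0, 1, 0); (0, 0, 0, 0, 2, 2); (0, 2, 0, 0, 0, 0); (4, 1, 1, 1, 0, 0))


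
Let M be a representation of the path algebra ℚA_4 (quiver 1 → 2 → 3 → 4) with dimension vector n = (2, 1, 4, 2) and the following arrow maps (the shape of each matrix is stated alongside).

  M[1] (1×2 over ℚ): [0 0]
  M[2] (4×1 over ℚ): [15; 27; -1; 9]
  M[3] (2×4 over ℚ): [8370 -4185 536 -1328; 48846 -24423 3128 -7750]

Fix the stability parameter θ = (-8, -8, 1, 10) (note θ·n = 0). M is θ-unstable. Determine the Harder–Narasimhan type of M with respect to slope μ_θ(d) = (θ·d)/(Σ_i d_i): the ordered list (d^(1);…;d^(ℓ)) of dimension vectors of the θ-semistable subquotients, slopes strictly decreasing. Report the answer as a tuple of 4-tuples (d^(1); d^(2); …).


Interval decomposition of M: I[1,1]^2, I[2,4], I[3,3]^2, I[3,4].
HN type (ℓ=3): μ^(1)=10; μ^(2)=1; μ^(3)=-8

((0, 0, 0, 2); (0, 0, 4, 0); (2, 1, 0, 0))


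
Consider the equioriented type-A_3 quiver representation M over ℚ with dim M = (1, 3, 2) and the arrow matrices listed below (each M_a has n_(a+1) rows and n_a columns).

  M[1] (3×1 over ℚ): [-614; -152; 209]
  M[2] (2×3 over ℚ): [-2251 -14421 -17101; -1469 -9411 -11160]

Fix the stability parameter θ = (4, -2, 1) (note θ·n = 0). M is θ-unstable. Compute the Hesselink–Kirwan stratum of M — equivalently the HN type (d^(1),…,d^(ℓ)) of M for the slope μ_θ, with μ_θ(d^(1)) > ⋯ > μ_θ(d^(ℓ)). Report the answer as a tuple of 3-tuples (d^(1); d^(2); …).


Barcode: M ≅ I[1,3], I[2,2], I[2,3]. HN layers by μ_θ (2 steps, strictly decreasing):
  μ^(1)=1; μ^(2)=-2

((1, 1, 2); (0, 2, 0))


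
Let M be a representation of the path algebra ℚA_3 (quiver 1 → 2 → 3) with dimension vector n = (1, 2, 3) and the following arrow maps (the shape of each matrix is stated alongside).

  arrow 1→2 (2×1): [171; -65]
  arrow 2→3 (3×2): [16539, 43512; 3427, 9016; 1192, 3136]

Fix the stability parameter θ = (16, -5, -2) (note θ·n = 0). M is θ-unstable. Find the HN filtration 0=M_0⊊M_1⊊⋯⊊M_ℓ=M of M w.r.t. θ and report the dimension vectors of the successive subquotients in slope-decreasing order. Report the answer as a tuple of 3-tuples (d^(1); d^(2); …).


Barcode: M ≅ I[1,3], I[2,2], I[3,3]^2. HN layers by μ_θ (3 steps, strictly decreasing):
  μ^(1)=3; μ^(2)=-2; μ^(3)=-5

((1, 1, 1); (0, 0, 2); (0, 1, 0))
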